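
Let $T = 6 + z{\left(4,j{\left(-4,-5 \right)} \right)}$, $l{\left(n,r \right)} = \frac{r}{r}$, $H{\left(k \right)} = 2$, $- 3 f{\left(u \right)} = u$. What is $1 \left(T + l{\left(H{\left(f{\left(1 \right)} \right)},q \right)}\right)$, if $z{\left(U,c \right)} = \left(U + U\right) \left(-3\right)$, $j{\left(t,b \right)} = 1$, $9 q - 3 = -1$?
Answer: $-17$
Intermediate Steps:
$q = \frac{2}{9}$ ($q = \frac{1}{3} + \frac{1}{9} \left(-1\right) = \frac{1}{3} - \frac{1}{9} = \frac{2}{9} \approx 0.22222$)
$f{\left(u \right)} = - \frac{u}{3}$
$z{\left(U,c \right)} = - 6 U$ ($z{\left(U,c \right)} = 2 U \left(-3\right) = - 6 U$)
$l{\left(n,r \right)} = 1$
$T = -18$ ($T = 6 - 24 = -18$)
$1 \left(T + l{\left(H{\left(f{\left(1 \right)} \right)},q \right)}\right) = 1 \left(-18 + 1\right) = 1 \left(-17\right) = -17$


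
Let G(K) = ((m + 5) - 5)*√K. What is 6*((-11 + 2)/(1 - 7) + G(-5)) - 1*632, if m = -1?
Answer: -623 - 6*I*√5 ≈ -623.0 - 13.416*I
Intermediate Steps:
G(K) = -√K (G(K) = ((-1 + 5) - 5)*√K = (4 - 5)*√K = -√K)
6*((-11 + 2)/(1 - 7) + G(-5)) - 1*632 = 6*((-11 + 2)/(1 - 7) - √(-5)) - 1*632 = 6*(-9/(-6) - I*√5) - 632 = 6*(-9*(-⅙) - I*√5) - 632 = 6*(3/2 - I*√5) - 632 = (9 - 6*I*√5) - 632 = -623 - 6*I*√5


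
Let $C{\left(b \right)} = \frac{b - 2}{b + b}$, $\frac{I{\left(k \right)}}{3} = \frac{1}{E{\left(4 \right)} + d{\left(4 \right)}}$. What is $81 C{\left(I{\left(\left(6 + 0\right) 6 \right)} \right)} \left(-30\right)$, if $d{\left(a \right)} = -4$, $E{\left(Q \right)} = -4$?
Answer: $-7695$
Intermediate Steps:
$I{\left(k \right)} = - \frac{3}{8}$ ($I{\left(k \right)} = \frac{3}{-4 - 4} = \frac{3}{-8} = 3 \left(- \frac{1}{8}\right) = - \frac{3}{8}$)
$C{\left(b \right)} = \frac{-2 + b}{2 b}$
$81 C{\left(I{\left(\left(6 + 0\right) 6 \right)} \right)} \left(-30\right) = 81 \frac{-2 - \frac{3}{8}}{2 \left(- \frac{3}{8}\right)} \left(-30\right) = 81 \cdot \frac{1}{2} \left(- \frac{8}{3}\right) \left(- \frac{19}{8}\right) \left(-30\right) = 81 \cdot \frac{19}{6} \left(-30\right) = \frac{513}{2} \left(-30\right) = -7695$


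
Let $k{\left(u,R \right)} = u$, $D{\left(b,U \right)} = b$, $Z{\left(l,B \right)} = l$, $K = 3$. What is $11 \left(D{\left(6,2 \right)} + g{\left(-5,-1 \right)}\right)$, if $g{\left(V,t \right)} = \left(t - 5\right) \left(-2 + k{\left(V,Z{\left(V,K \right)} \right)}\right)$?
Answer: $528$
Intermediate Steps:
$g{\left(V,t \right)} = \left(-5 + t\right) \left(-2 + V\right)$ ($g{\left(V,t \right)} = \left(t - 5\right) \left(-2 + V\right) = \left(-5 + t\right) \left(-2 + V\right)$)
$11 \left(D{\left(6,2 \right)} + g{\left(-5,-1 \right)}\right) = 11 \left(6 - -42\right) = 11 \left(6 + \left(10 + 25 + 2 + 5\right)\right) = 11 \left(6 + 42\right) = 11 \cdot 48 = 528$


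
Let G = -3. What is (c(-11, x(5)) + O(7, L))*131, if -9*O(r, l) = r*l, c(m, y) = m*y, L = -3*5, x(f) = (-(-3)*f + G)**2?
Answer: -617927/3 ≈ -2.0598e+5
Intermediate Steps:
x(f) = (-3 + 3*f)**2 (x(f) = (-(-3)*f - 3)**2 = (3*f - 3)**2 = (-3 + 3*f)**2)
L = -15
O(r, l) = -l*r/9 (O(r, l) = -r*l/9 = -l*r/9)
(c(-11, x(5)) + O(7, L))*131 = (-99*(-1 + 5)**2 - 1/9*(-15)*7)*131 = (-99*4**2 + 35/3)*131 = (-99*16 + 35/3)*131 = (-11*144 + 35/3)*131 = (-1584 + 35/3)*131 = -4717/3*131 = -617927/3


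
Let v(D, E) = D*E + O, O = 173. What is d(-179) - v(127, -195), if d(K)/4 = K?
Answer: 23876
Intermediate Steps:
d(K) = 4*K
v(D, E) = 173 + D*E (v(D, E) = D*E + 173 = 173 + D*E)
d(-179) - v(127, -195) = 4*(-179) - (173 + 127*(-195)) = -716 - (173 - 24765) = -716 - 1*(-24592) = -716 + 24592 = 23876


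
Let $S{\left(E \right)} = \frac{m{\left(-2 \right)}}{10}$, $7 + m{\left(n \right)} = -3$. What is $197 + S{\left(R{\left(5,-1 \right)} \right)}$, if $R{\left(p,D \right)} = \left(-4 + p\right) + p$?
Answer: $196$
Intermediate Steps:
$m{\left(n \right)} = -10$ ($m{\left(n \right)} = -7 - 3 = -10$)
$R{\left(p,D \right)} = -4 + 2 p$
$S{\left(E \right)} = -1$ ($S{\left(E \right)} = - \frac{10}{10} = \left(-10\right) \frac{1}{10} = -1$)
$197 + S{\left(R{\left(5,-1 \right)} \right)} = 197 - 1 = 196$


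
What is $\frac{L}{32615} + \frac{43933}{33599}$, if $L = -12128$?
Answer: $\frac{1025386123}{1095831385} \approx 0.93571$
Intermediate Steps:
$\frac{L}{32615} + \frac{43933}{33599} = - \frac{12128}{32615} + \frac{43933}{33599} = \frac{1025386123}{1095831385}$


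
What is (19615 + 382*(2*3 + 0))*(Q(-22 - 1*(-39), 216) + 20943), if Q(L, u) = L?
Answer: 459170720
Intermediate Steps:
(19615 + 382*(2*3 + 0))*(Q(-22 - 1*(-39), 216) + 20943) = (19615 + 382*(2*3 + 0))*((-22 - 1*(-39)) + 20943) = (19615 + 382*(6 + 0))*((-22 + 39) + 20943) = (19615 + 382*6)*(17 + 20943) = (19615 + 2292)*20960 = 21907*20960 = 459170720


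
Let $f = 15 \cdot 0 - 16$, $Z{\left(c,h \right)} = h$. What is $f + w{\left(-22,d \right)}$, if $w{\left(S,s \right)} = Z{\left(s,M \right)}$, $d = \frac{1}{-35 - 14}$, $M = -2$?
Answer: $-18$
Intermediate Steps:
$d = - \frac{1}{49}$ ($d = \frac{1}{-49} = - \frac{1}{49} \approx -0.020408$)
$w{\left(S,s \right)} = -2$
$f = -16$ ($f = 0 - 16 = -16$)
$f + w{\left(-22,d \right)} = -16 - 2 = -18$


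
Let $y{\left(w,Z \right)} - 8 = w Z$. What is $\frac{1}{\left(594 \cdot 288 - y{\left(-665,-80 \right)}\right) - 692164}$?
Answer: $- \frac{1}{574300} \approx -1.7412 \cdot 10^{-6}$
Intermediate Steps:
$y{\left(w,Z \right)} = 8 + Z w$ ($y{\left(w,Z \right)} = 8 + w Z = 8 + Z w$)
$\frac{1}{\left(594 \cdot 288 - y{\left(-665,-80 \right)}\right) - 692164} = \frac{1}{\left(594 \cdot 288 - \left(8 - -53200\right)\right) - 692164} = \frac{1}{\left(171072 - \left(8 + 53200\right)\right) - 692164} = \frac{1}{\left(171072 - 53208\right) - 692164} = \frac{1}{117864 - 692164} = \frac{1}{-574300} = - \frac{1}{574300}$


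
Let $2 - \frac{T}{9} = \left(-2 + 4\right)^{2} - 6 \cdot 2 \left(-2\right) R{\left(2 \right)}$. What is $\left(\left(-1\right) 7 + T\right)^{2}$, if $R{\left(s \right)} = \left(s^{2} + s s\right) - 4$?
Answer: $790321$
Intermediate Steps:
$R{\left(s \right)} = -4 + 2 s^{2}$ ($R{\left(s \right)} = \left(s^{2} + s^{2}\right) - 4 = 2 s^{2} - 4 = -4 + 2 s^{2}$)
$T = -882$ ($T = 18 - 9 \left(\left(-2 + 4\right)^{2} - 6 \cdot 2 \left(-2\right) \left(-4 + 2 \cdot 2^{2}\right)\right) = 18 - 9 \left(2^{2} - 12 \left(-2\right) \left(-4 + 2 \cdot 4\right)\right) = 18 - 9 \left(4 - - 24 \left(-4 + 8\right)\right) = 18 - 9 \left(4 - \left(-24\right) 4\right) = 18 - 9 \left(4 - -96\right) = 18 - 9 \left(4 + 96\right) = 18 - 900 = -882$)
$\left(\left(-1\right) 7 + T\right)^{2} = \left(\left(-1\right) 7 - 882\right)^{2} = \left(-7 - 882\right)^{2} = \left(-889\right)^{2} = 790321$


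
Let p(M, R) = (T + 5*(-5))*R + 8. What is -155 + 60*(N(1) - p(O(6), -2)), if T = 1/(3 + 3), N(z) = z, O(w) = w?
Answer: -3555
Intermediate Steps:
T = 1/6 ≈ 0.16667
p(M, R) = 8 - 149*R/6 (p(M, R) = (1/6 + 5*(-5))*R + 8 = (1/6 - 25)*R + 8 = -149*R/6 + 8 = 8 - 149*R/6)
-155 + 60*(N(1) - p(O(6), -2)) = -155 + 60*(1 - (8 - 149/6*(-2))) = -155 + 60*(1 - (8 + 149/3)) = -155 + 60*(1 - 1*173/3) = -155 + 60*(1 - 173/3) = -155 + 60*(-170/3) = -155 - 3400 = -3555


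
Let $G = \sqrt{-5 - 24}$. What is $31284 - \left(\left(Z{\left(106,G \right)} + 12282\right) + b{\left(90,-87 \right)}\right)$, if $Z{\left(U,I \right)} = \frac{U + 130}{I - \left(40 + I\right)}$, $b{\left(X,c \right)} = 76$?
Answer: $\frac{189319}{10} \approx 18932.0$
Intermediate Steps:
$G = i \sqrt{29}$ ($G = \sqrt{-5 - 24} = \sqrt{-29} = i \sqrt{29} \approx 5.3852 i$)
$Z{\left(U,I \right)} = - \frac{13}{4} - \frac{U}{40}$ ($Z{\left(U,I \right)} = \frac{130 + U}{-40} = \left(130 + U\right) \left(- \frac{1}{40}\right) = - \frac{13}{4} - \frac{U}{40}$)
$31284 - \left(\left(Z{\left(106,G \right)} + 12282\right) + b{\left(90,-87 \right)}\right) = 31284 - \left(\left(\left(- \frac{13}{4} - \frac{53}{20}\right) + 12282\right) + 76\right) = 31284 - \left(\left(- \frac{59}{10} + 12282\right) + 76\right) = 31284 - \left(\frac{122761}{10} + 76\right) = 31284 - \frac{123521}{10} = \frac{189319}{10}$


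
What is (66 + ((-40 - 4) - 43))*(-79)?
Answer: 1659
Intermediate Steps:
(66 + ((-40 - 4) - 43))*(-79) = (66 + (-44 - 43))*(-79) = (66 - 87)*(-79) = -21*(-79) = 1659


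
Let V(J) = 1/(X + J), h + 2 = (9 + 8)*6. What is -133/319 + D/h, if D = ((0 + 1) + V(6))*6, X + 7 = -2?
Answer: -3006/7975 ≈ -0.37693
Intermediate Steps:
X = -9 (X = -7 - 2 = -9)
h = 100 (h = -2 + (9 + 8)*6 = -2 + 17*6 = -2 + 102 = 100)
V(J) = 1/(-9 + J)
D = 4 (D = ((0 + 1) + 1/(-9 + 6))*6 = (1 + 1/(-3))*6 = (1 - 1/3)*6 = (2/3)*6 = 4)
-133/319 + D/h = -133/319 + 4/100 = -133*1/319 + 4*(1/100) = -133/319 + 1/25 = -3006/7975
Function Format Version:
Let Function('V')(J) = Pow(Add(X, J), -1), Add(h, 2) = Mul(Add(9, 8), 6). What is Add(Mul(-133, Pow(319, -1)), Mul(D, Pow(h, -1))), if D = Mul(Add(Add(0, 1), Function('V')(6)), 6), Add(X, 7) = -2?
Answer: Rational(-3006, 7975) ≈ -0.37693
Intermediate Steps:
X = -9 (X = Add(-7, -2) = -9)
h = 100 (h = Add(-2, Mul(Add(9, 8), 6)) = Add(-2, Mul(17, 6)) = Add(-2, 102) = 100)
Function('V')(J) = Pow(Add(-9, J), -1)
D = 4 (D = Mul(Add(Add(0, 1), Pow(Add(-9, 6), -1)), 6) = Mul(Add(1, Pow(-3, -1)), 6) = Mul(Add(1, Rational(-1, 3)), 6) = Mul(Rational(2, 3), 6) = 4)
Add(Mul(-133, Pow(319, -1)), Mul(D, Pow(h, -1))) = Add(Mul(-133, Pow(319, -1)), Mul(4, Pow(100, -1))) = Add(Mul(-133, Rational(1, 319)), Mul(4, Rational(1, 100))) = Add(Rational(-133, 319), Rational(1, 25)) = Rational(-3006, 7975)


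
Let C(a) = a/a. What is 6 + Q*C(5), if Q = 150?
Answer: 156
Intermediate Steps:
C(a) = 1
6 + Q*C(5) = 6 + 150*1 = 6 + 150 = 156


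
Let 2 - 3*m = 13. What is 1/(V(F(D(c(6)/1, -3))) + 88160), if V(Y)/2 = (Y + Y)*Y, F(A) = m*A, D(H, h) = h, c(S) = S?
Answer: 1/88644 ≈ 1.1281e-5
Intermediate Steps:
m = -11/3 (m = ⅔ - ⅓*13 = ⅔ - 13/3 = -11/3 ≈ -3.6667)
F(A) = -11*A/3
V(Y) = 4*Y² (V(Y) = 2*((Y + Y)*Y) = 2*((2*Y)*Y) = 2*(2*Y²) = 4*Y²)
1/(V(F(D(c(6)/1, -3))) + 88160) = 1/(4*(-11/3*(-3))² + 88160) = 1/(4*11² + 88160) = 1/(4*121 + 88160) = 1/(484 + 88160) = 1/88644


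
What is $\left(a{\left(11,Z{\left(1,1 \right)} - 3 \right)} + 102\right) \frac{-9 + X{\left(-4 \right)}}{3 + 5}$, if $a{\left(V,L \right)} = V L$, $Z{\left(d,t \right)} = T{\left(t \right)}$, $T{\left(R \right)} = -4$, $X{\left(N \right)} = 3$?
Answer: $- \frac{75}{4} \approx -18.75$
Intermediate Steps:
$Z{\left(d,t \right)} = -4$
$a{\left(V,L \right)} = L V$
$\left(a{\left(11,Z{\left(1,1 \right)} - 3 \right)} + 102\right) \frac{-9 + X{\left(-4 \right)}}{3 + 5} = \left(\left(-4 - 3\right) 11 + 102\right) \frac{-9 + 3}{3 + 5} = \left(\left(-7\right) 11 + 102\right) \left(- \frac{6}{8}\right) = \left(-77 + 102\right) \left(\left(-6\right) \frac{1}{8}\right) = 25 \left(- \frac{3}{4}\right) = - \frac{75}{4}$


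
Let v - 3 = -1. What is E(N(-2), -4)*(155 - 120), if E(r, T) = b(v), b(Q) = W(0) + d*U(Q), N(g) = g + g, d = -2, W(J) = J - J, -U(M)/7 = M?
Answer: 980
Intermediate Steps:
v = 2 (v = 3 - 1 = 2)
U(M) = -7*M
W(J) = 0
N(g) = 2*g
b(Q) = 14*Q (b(Q) = 0 - (-14)*Q = 0 + 14*Q = 14*Q)
E(r, T) = 28 (E(r, T) = 14*2 = 28)
E(N(-2), -4)*(155 - 120) = 28*(155 - 120) = 28*35 = 980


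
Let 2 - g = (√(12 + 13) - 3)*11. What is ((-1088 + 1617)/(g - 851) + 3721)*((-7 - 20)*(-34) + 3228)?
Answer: 13434955452/871 ≈ 1.5425e+7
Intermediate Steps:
g = -20 (g = 2 - (√(12 + 13) - 3)*11 = 2 - (√25 - 3)*11 = 2 - (5 - 3)*11 = 2 - 2*11 = 2 - 1*22 = 2 - 22 = -20)
((-1088 + 1617)/(g - 851) + 3721)*((-7 - 20)*(-34) + 3228) = ((-1088 + 1617)/(-20 - 851) + 3721)*((-7 - 20)*(-34) + 3228) = (529/(-871) + 3721)*(-27*(-34) + 3228) = (529*(-1/871) + 3721)*(918 + 3228) = (-529/871 + 3721)*4146 = (3240462/871)*4146 = 13434955452/871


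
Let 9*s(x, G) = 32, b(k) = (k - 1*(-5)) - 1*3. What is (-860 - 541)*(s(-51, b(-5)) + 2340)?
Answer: -9849964/3 ≈ -3.2833e+6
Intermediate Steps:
b(k) = 2 + k (b(k) = (k + 5) - 3 = (5 + k) - 3 = 2 + k)
s(x, G) = 32/9 (s(x, G) = (1/9)*32 = 32/9)
(-860 - 541)*(s(-51, b(-5)) + 2340) = (-860 - 541)*(32/9 + 2340) = -1401*21092/9 = -9849964/3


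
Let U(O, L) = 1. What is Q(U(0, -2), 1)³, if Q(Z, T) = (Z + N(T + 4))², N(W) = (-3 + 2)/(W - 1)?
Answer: 729/4096 ≈ 0.17798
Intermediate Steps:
N(W) = -1/(-1 + W)
Q(Z, T) = (Z - 1/(3 + T))² (Q(Z, T) = (Z - 1/(-1 + (T + 4)))² = (Z - 1/(-1 + (4 + T)))² = (Z - 1/(3 + T))²)
Q(U(0, -2), 1)³ = ((-1 + 1*(3 + 1))²/(3 + 1)²)³ = ((-1 + 1*4)²/4²)³ = ((-1 + 4)²*(1/16))³ = (3²*(1/16))³ = (9*(1/16))³ = (9/16)³ = 729/4096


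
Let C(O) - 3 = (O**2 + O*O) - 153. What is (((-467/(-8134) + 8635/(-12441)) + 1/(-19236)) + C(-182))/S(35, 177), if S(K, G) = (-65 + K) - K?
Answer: -55698869672549/54774144516 ≈ -1016.9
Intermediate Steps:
C(O) = -150 + 2*O**2 (C(O) = 3 + ((O**2 + O*O) - 153) = 3 + ((O**2 + O**2) - 153) = 3 + (2*O**2 - 153) = 3 + (-153 + 2*O**2) = -150 + 2*O**2)
S(K, G) = -65
(((-467/(-8134) + 8635/(-12441)) + 1/(-19236)) + C(-182))/S(35, 177) = (((-467/(-8134) + 8635/(-12441)) + 1/(-19236)) + (-150 + 2*(-182)**2))/(-65) = (((-467*(-1/8134) + 8635*(-1/12441)) - 1/19236) + (-150 + 2*33124))*(-1/65) = (((467/8134 - 785/1131) - 1/19236) + (-150 + 66248))*(-1/65) = ((-5857013/9199554 - 1/19236) + 66098)*(-1/65) = (-2682730991/4213395732 + 66098)*(-1/65) = (278494348362745/4213395732)*(-1/65) = -55698869672549/54774144516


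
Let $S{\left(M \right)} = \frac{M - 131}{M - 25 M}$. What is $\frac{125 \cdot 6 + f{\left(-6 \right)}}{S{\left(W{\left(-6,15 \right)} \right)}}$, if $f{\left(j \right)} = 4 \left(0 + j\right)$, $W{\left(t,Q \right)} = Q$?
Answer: $\frac{65340}{29} \approx 2253.1$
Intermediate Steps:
$S{\left(M \right)} = - \frac{-131 + M}{24 M}$ ($S{\left(M \right)} = \frac{-131 + M}{\left(-24\right) M} = \left(-131 + M\right) \left(- \frac{1}{24 M}\right) = - \frac{-131 + M}{24 M}$)
$f{\left(j \right)} = 4 j$
$\frac{125 \cdot 6 + f{\left(-6 \right)}}{S{\left(W{\left(-6,15 \right)} \right)}} = \frac{125 \cdot 6 + 4 \left(-6\right)}{\frac{1}{24} \cdot \frac{1}{15} \left(131 - 15\right)} = \frac{750 - 24}{\frac{1}{24} \cdot \frac{1}{15} \left(131 - 15\right)} = \frac{726}{\frac{1}{24} \cdot \frac{1}{15} \cdot 116} = \frac{726}{\frac{29}{90}} = 726 \cdot \frac{90}{29} = \frac{65340}{29}$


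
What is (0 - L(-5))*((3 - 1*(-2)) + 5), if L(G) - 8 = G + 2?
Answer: -50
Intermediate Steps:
L(G) = 10 + G (L(G) = 8 + (G + 2) = 8 + (2 + G) = 10 + G)
(0 - L(-5))*((3 - 1*(-2)) + 5) = (0 - (10 - 5))*((3 - 1*(-2)) + 5) = (0 - 1*5)*((3 + 2) + 5) = (0 - 5)*(5 + 5) = -5*10 = -50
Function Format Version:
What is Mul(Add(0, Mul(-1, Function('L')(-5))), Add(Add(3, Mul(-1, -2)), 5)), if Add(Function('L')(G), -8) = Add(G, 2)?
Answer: -50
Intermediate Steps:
Function('L')(G) = Add(10, G) (Function('L')(G) = Add(8, Add(G, 2)) = Add(8, Add(2, G)) = Add(10, G))
Mul(Add(0, Mul(-1, Function('L')(-5))), Add(Add(3, Mul(-1, -2)), 5)) = Mul(Add(0, Mul(-1, Add(10, -5))), Add(Add(3, Mul(-1, -2)), 5)) = Mul(Add(0, Mul(-1, 5)), Add(Add(3, 2), 5)) = Mul(Add(0, -5), Add(5, 5)) = Mul(-5, 10) = -50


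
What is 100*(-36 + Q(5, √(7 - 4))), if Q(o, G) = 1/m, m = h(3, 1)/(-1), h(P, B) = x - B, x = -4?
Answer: -3580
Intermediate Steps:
h(P, B) = -4 - B
m = 5 (m = (-4 - 1*1)/(-1) = (-4 - 1)*(-1) = -5*(-1) = 5)
Q(o, G) = ⅕ (Q(o, G) = 1/5 = ⅕)
100*(-36 + Q(5, √(7 - 4))) = 100*(-36 + ⅕) = 100*(-179/5) = -3580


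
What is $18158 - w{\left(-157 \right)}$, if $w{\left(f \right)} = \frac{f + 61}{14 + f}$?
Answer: $\frac{2596498}{143} \approx 18157.0$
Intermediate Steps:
$w{\left(f \right)} = \frac{61 + f}{14 + f}$
$18158 - w{\left(-157 \right)} = 18158 - \frac{61 - 157}{14 - 157} = 18158 - \frac{1}{-143} \left(-96\right) = 18158 - \left(- \frac{1}{143}\right) \left(-96\right) = 18158 - \frac{96}{143} = \frac{2596498}{143}$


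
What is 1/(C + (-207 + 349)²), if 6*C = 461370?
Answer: 1/97059 ≈ 1.0303e-5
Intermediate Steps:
C = 76895 (C = (⅙)*461370 = 76895)
1/(C + (-207 + 349)²) = 1/(76895 + (-207 + 349)²) = 1/(76895 + 142²) = 1/(76895 + 20164) = 1/97059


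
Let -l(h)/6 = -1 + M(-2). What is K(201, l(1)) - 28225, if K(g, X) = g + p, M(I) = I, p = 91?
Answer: -27933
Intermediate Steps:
l(h) = 18 (l(h) = -6*(-1 - 2) = -6*(-3) = 18)
K(g, X) = 91 + g (K(g, X) = g + 91 = 91 + g)
K(201, l(1)) - 28225 = (91 + 201) - 28225 = 292 - 28225 = -27933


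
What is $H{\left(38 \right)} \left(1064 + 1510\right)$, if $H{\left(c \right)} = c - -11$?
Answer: $126126$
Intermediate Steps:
$H{\left(c \right)} = 11 + c$ ($H{\left(c \right)} = c + 11 = 11 + c$)
$H{\left(38 \right)} \left(1064 + 1510\right) = \left(11 + 38\right) \left(1064 + 1510\right) = 49 \cdot 2574 = 126126$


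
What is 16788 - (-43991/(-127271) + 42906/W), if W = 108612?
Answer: 38675489229893/2303859642 ≈ 16787.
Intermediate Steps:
16788 - (-43991/(-127271) + 42906/W) = 16788 - (-43991/(-127271) + 42906/108612) = 16788 - (-43991*(-1/127271) + 42906*(1/108612)) = 16788 - (43991/127271 + 7151/18102) = 16788 - 1*1706440003/2303859642 = 16788 - 1706440003/2303859642 = 38675489229893/2303859642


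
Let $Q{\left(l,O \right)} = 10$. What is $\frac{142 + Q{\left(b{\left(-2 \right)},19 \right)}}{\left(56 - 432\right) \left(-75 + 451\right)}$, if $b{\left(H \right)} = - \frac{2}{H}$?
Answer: $- \frac{19}{17672} \approx -0.0010751$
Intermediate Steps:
$\frac{142 + Q{\left(b{\left(-2 \right)},19 \right)}}{\left(56 - 432\right) \left(-75 + 451\right)} = \frac{142 + 10}{\left(56 - 432\right) \left(-75 + 451\right)} = \frac{152}{\left(-376\right) 376} = \frac{152}{-141376} = 152 \left(- \frac{1}{141376}\right) = - \frac{19}{17672}$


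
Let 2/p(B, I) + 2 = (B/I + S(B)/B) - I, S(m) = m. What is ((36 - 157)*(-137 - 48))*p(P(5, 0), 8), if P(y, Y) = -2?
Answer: -4840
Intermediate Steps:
p(B, I) = 2/(-1 - I + B/I) (p(B, I) = 2/(-2 + ((B/I + B/B) - I)) = 2/(-2 + ((B/I + 1) - I)) = 2/(-2 + ((1 + B/I) - I)) = 2/(-2 + (1 - I + B/I)) = 2/(-1 - I + B/I))
((36 - 157)*(-137 - 48))*p(P(5, 0), 8) = ((36 - 157)*(-137 - 48))*(2*8/(-2 - 1*8 - 1*8²)) = (-121*(-185))*(2*8/(-2 - 8 - 1*64)) = 22385*(2*8/(-2 - 8 - 64)) = 22385*(2*8/(-74)) = 22385*(2*8*(-1/74)) = 22385*(-8/37) = -4840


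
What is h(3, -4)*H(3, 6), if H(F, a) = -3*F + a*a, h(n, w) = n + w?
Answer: -27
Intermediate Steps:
H(F, a) = a² - 3*F (H(F, a) = -3*F + a² = a² - 3*F)
h(3, -4)*H(3, 6) = (3 - 4)*(6² - 3*3) = -(36 - 9) = -1*27 = -27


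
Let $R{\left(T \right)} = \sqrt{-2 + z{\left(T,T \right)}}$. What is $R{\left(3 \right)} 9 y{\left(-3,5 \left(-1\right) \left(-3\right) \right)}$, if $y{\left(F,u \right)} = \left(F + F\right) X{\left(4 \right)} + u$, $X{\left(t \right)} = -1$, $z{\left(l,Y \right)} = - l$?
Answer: $189 i \sqrt{5} \approx 422.62 i$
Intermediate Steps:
$R{\left(T \right)} = \sqrt{-2 - T}$
$y{\left(F,u \right)} = u - 2 F$ ($y{\left(F,u \right)} = \left(F + F\right) \left(-1\right) + u = 2 F \left(-1\right) + u = - 2 F + u = u - 2 F$)
$R{\left(3 \right)} 9 y{\left(-3,5 \left(-1\right) \left(-3\right) \right)} = \sqrt{-2 - 3} \cdot 9 \left(5 \left(-1\right) \left(-3\right) - -6\right) = \sqrt{-2 - 3} \cdot 9 \left(\left(-5\right) \left(-3\right) + 6\right) = \sqrt{-5} \cdot 9 \left(15 + 6\right) = i \sqrt{5} \cdot 9 \cdot 21 = 9 i \sqrt{5} \cdot 21 = 189 i \sqrt{5}$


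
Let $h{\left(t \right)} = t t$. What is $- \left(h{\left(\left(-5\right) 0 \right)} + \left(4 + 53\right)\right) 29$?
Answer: $-1653$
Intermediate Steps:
$h{\left(t \right)} = t^{2}$
$- \left(h{\left(\left(-5\right) 0 \right)} + \left(4 + 53\right)\right) 29 = - \left(\left(\left(-5\right) 0\right)^{2} + \left(4 + 53\right)\right) 29 = - \left(0^{2} + 57\right) 29 = - \left(0 + 57\right) 29 = - 57 \cdot 29 = \left(-1\right) 1653 = -1653$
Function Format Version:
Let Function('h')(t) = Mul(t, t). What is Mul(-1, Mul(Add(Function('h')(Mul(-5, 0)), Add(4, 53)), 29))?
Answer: -1653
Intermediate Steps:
Function('h')(t) = Pow(t, 2)
Mul(-1, Mul(Add(Function('h')(Mul(-5, 0)), Add(4, 53)), 29)) = Mul(-1, Mul(Add(Pow(Mul(-5, 0), 2), Add(4, 53)), 29)) = Mul(-1, Mul(Add(Pow(0, 2), 57), 29)) = Mul(-1, Mul(Add(0, 57), 29)) = Mul(-1, Mul(57, 29)) = Mul(-1, 1653) = -1653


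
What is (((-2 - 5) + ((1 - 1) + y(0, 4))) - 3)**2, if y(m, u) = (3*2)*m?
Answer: 100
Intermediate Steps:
y(m, u) = 6*m
(((-2 - 5) + ((1 - 1) + y(0, 4))) - 3)**2 = (((-2 - 5) + ((1 - 1) + 6*0)) - 3)**2 = ((-7 + (0 + 0)) - 3)**2 = ((-7 + 0) - 3)**2 = (-7 - 3)**2 = (-10)**2 = 100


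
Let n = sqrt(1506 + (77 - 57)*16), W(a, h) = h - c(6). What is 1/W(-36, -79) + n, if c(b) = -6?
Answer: -1/73 + sqrt(1826) ≈ 42.718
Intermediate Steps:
W(a, h) = 6 + h (W(a, h) = h - 1*(-6) = h + 6 = 6 + h)
n = sqrt(1826) (n = sqrt(1506 + 20*16) = sqrt(1506 + 320) = sqrt(1826) ≈ 42.732)
1/W(-36, -79) + n = 1/(6 - 79) + sqrt(1826) = 1/(-73) + sqrt(1826) = -1/73 + sqrt(1826)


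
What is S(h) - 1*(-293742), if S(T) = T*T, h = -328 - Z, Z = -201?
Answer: 309871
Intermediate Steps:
h = -127 (h = -328 - 1*(-201) = -328 + 201 = -127)
S(T) = T²
S(h) - 1*(-293742) = (-127)² - 1*(-293742) = 16129 + 293742 = 309871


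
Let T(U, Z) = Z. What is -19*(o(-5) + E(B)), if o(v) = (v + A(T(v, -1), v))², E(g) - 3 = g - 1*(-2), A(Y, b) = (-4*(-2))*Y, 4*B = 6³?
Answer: -4332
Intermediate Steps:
B = 54 (B = (¼)*6³ = (¼)*216 = 54)
A(Y, b) = 8*Y
E(g) = 5 + g (E(g) = 3 + (g - 1*(-2)) = 3 + (g + 2) = 3 + (2 + g) = 5 + g)
o(v) = (-8 + v)² (o(v) = (v + 8*(-1))² = (v - 8)² = (-8 + v)²)
-19*(o(-5) + E(B)) = -19*((-8 - 5)² + (5 + 54)) = -19*((-13)² + 59) = -19*(169 + 59) = -19*228 = -4332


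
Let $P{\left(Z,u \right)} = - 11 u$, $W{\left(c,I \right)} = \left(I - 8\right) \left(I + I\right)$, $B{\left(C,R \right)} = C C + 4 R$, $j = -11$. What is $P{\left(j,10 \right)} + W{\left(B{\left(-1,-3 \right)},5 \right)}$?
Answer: $-140$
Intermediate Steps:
$B{\left(C,R \right)} = C^{2} + 4 R$
$W{\left(c,I \right)} = 2 I \left(-8 + I\right)$ ($W{\left(c,I \right)} = \left(-8 + I\right) 2 I = 2 I \left(-8 + I\right)$)
$P{\left(j,10 \right)} + W{\left(B{\left(-1,-3 \right)},5 \right)} = \left(-11\right) 10 + 2 \cdot 5 \left(-8 + 5\right) = -110 + 2 \cdot 5 \left(-3\right) = -110 - 30 = -140$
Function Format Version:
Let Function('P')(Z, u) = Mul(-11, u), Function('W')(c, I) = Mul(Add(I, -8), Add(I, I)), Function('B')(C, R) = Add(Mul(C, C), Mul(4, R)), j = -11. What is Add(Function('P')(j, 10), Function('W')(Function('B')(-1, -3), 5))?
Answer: -140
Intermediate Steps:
Function('B')(C, R) = Add(Pow(C, 2), Mul(4, R))
Function('W')(c, I) = Mul(2, I, Add(-8, I)) (Function('W')(c, I) = Mul(Add(-8, I), Mul(2, I)) = Mul(2, I, Add(-8, I)))
Add(Function('P')(j, 10), Function('W')(Function('B')(-1, -3), 5)) = Add(Mul(-11, 10), Mul(2, 5, Add(-8, 5))) = Add(-110, Mul(2, 5, -3)) = Add(-110, -30) = -140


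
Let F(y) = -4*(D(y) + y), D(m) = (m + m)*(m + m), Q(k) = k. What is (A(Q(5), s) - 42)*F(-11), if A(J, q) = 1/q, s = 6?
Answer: 237446/3 ≈ 79149.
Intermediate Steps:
D(m) = 4*m**2 (D(m) = (2*m)*(2*m) = 4*m**2)
F(y) = -16*y**2 - 4*y (F(y) = -4*(4*y**2 + y) = -4*(y + 4*y**2) = -16*y**2 - 4*y)
(A(Q(5), s) - 42)*F(-11) = (1/6 - 42)*(4*(-11)*(-1 - 4*(-11))) = (1/6 - 42)*(4*(-11)*(-1 + 44)) = -502*(-11)*43/3 = -251/6*(-1892) = 237446/3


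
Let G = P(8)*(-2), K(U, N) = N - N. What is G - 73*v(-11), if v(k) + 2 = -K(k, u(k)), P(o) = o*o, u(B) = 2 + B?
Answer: 18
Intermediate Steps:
K(U, N) = 0
P(o) = o**2
G = -128 (G = 8**2*(-2) = 64*(-2) = -128)
v(k) = -2 (v(k) = -2 - 1*0 = -2 + 0 = -2)
G - 73*v(-11) = -128 - 73*(-2) = -128 + 146 = 18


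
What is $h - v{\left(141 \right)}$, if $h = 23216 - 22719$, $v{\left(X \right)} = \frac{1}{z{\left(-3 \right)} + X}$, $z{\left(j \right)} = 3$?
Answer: $\frac{71567}{144} \approx 496.99$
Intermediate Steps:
$v{\left(X \right)} = \frac{1}{3 + X}$
$h = 497$ ($h = 23216 - 22719 = 497$)
$h - v{\left(141 \right)} = 497 - \frac{1}{3 + 141} = 497 - \frac{1}{144} = \frac{71567}{144}$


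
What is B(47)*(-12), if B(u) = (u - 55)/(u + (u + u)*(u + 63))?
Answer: 96/10387 ≈ 0.0092423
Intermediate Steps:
B(u) = (-55 + u)/(u + 2*u*(63 + u)) (B(u) = (-55 + u)/(u + (2*u)*(63 + u)) = (-55 + u)/(u + 2*u*(63 + u)))
B(47)*(-12) = ((-55 + 47)/(47*(127 + 2*47)))*(-12) = ((1/47)*(-8)/(127 + 94))*(-12) = ((1/47)*(-8)/221)*(-12) = ((1/47)*(1/221)*(-8))*(-12) = -8/10387*(-12) = 96/10387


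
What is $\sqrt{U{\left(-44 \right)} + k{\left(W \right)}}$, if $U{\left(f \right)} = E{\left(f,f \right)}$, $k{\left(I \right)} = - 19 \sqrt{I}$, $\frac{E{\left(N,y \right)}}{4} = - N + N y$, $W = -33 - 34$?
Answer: $\sqrt{7920 - 19 i \sqrt{67}} \approx 88.999 - 0.8737 i$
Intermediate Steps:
$W = -67$
$E{\left(N,y \right)} = - 4 N + 4 N y$ ($E{\left(N,y \right)} = 4 \left(- N + N y\right) = - 4 N + 4 N y$)
$U{\left(f \right)} = 4 f \left(-1 + f\right)$
$\sqrt{U{\left(-44 \right)} + k{\left(W \right)}} = \sqrt{4 \left(-44\right) \left(-1 - 44\right) - 19 \sqrt{-67}} = \sqrt{4 \left(-44\right) \left(-45\right) - 19 i \sqrt{67}} = \sqrt{7920 - 19 i \sqrt{67}}$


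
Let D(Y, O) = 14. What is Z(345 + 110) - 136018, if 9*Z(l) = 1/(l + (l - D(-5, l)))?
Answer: -1096849151/8064 ≈ -1.3602e+5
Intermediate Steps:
Z(l) = 1/(9*(-14 + 2*l)) (Z(l) = 1/(9*(l + (l - 1*14))) = 1/(9*(l + (l - 14))) = 1/(9*(l + (-14 + l))) = 1/(9*(-14 + 2*l)))
Z(345 + 110) - 136018 = 1/(18*(-7 + (345 + 110))) - 136018 = 1/(18*(-7 + 455)) - 136018 = (1/18)/448 - 136018 = (1/18)*(1/448) - 136018 = 1/8064 - 136018 = -1096849151/8064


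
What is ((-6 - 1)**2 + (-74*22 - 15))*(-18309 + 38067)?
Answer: -31494252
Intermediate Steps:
((-6 - 1)**2 + (-74*22 - 15))*(-18309 + 38067) = ((-7)**2 + (-1628 - 15))*19758 = (49 - 1643)*19758 = -1594*19758 = -31494252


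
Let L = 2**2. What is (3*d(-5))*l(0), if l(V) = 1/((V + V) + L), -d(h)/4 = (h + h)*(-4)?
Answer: -120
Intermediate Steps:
L = 4
d(h) = 32*h (d(h) = -4*(h + h)*(-4) = -4*2*h*(-4) = -(-32)*h = 32*h)
l(V) = 1/(4 + 2*V) (l(V) = 1/((V + V) + 4) = 1/(2*V + 4) = 1/(4 + 2*V))
(3*d(-5))*l(0) = (3*(32*(-5)))*(1/(2*(2 + 0))) = (3*(-160))*((1/2)/2) = -240/2 = -480*1/4 = -120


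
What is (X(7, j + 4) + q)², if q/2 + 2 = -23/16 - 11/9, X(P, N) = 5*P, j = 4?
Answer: 3418801/5184 ≈ 659.49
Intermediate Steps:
q = -671/72 (q = -4 + 2*(-23/16 - 11/9) = -4 + 2*(-383/144) = -4 - 383/72 = -671/72 ≈ -9.3194)
(X(7, j + 4) + q)² = (5*7 - 671/72)² = (35 - 671/72)² = (1849/72)² = 3418801/5184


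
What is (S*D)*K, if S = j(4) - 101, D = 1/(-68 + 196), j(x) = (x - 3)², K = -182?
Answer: 2275/16 ≈ 142.19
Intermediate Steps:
j(x) = (-3 + x)²
D = 1/128 ≈ 0.0078125
S = -100 (S = (-3 + 4)² - 101 = 1² - 101 = 1 - 101 = -100)
(S*D)*K = -100*1/128*(-182) = -25/32*(-182) = 2275/16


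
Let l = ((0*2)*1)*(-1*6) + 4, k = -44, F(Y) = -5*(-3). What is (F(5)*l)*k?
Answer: -2640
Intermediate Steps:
F(Y) = 15
l = 4 (l = (0*1)*(-6) + 4 = 0*(-6) + 4 = 0 + 4 = 4)
(F(5)*l)*k = (15*4)*(-44) = 60*(-44) = -2640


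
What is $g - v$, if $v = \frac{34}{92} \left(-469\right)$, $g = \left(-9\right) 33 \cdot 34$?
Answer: $- \frac{456535}{46} \approx -9924.7$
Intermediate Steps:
$g = -10098$ ($g = \left(-297\right) 34 = -10098$)
$v = - \frac{7973}{46}$ ($v = 34 \cdot \frac{1}{92} \left(-469\right) = \frac{17}{46} \left(-469\right) = - \frac{7973}{46} \approx -173.33$)
$g - v = -10098 - - \frac{7973}{46} = -10098 + \frac{7973}{46} = - \frac{456535}{46}$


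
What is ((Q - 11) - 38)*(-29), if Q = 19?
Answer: 870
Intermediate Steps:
((Q - 11) - 38)*(-29) = ((19 - 11) - 38)*(-29) = (8 - 38)*(-29) = -30*(-29) = 870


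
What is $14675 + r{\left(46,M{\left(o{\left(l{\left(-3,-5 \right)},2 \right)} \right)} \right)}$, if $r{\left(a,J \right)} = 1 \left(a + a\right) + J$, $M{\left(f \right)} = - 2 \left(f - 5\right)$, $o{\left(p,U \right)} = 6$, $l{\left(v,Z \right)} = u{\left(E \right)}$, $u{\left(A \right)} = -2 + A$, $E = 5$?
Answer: $14765$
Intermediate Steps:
$l{\left(v,Z \right)} = 3$ ($l{\left(v,Z \right)} = -2 + 5 = 3$)
$M{\left(f \right)} = 10 - 2 f$ ($M{\left(f \right)} = - 2 \left(-5 + f\right) = 10 - 2 f$)
$r{\left(a,J \right)} = J + 2 a$ ($r{\left(a,J \right)} = 1 \cdot 2 a + J = 2 a + J = J + 2 a$)
$14675 + r{\left(46,M{\left(o{\left(l{\left(-3,-5 \right)},2 \right)} \right)} \right)} = 14675 + \left(\left(10 - 12\right) + 2 \cdot 46\right) = 14675 + \left(\left(10 - 12\right) + 92\right) = 14675 + \left(-2 + 92\right) = 14675 + 90 = 14765$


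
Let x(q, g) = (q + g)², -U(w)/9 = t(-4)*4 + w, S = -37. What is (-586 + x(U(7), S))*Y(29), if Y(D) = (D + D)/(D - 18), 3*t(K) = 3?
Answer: 1038780/11 ≈ 94435.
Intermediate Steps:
t(K) = 1 (t(K) = (⅓)*3 = 1)
Y(D) = 2*D/(-18 + D) (Y(D) = (2*D)/(-18 + D) = 2*D/(-18 + D))
U(w) = -36 - 9*w (U(w) = -9*(1*4 + w) = -9*(4 + w) = -36 - 9*w)
x(q, g) = (g + q)²
(-586 + x(U(7), S))*Y(29) = (-586 + (-37 + (-36 - 9*7))²)*(2*29/(-18 + 29)) = (-586 + (-37 + (-36 - 63))²)*(2*29/11) = (-586 + (-37 - 99)²)*(2*29*(1/11)) = (-586 + (-136)²)*(58/11) = (-586 + 18496)*(58/11) = 17910*(58/11) = 1038780/11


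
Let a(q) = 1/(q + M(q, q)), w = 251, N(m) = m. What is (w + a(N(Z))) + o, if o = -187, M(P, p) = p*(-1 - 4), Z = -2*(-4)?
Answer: 2047/32 ≈ 63.969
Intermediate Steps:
Z = 8
M(P, p) = -5*p (M(P, p) = p*(-5) = -5*p)
a(q) = -1/(4*q) (a(q) = 1/(q - 5*q) = 1/(-4*q) = -1/(4*q))
(w + a(N(Z))) + o = (251 - ¼/8) - 187 = (251 - ¼*⅛) - 187 = (251 - 1/32) - 187 = 8031/32 - 187 = 2047/32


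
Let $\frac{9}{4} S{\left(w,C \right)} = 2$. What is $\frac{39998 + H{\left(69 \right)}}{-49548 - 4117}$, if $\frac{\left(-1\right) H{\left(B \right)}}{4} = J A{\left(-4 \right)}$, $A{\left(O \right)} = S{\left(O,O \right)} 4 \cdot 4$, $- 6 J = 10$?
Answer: $- \frac{1082506}{1448955} \approx -0.74709$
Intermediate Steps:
$J = - \frac{5}{3}$ ($J = \left(- \frac{1}{6}\right) 10 = - \frac{5}{3} \approx -1.6667$)
$S{\left(w,C \right)} = \frac{8}{9}$ ($S{\left(w,C \right)} = \frac{4}{9} \cdot 2 = \frac{8}{9}$)
$A{\left(O \right)} = \frac{128}{9}$ ($A{\left(O \right)} = \frac{8}{9} \cdot 4 \cdot 4 = \frac{32}{9} \cdot 4 = \frac{128}{9}$)
$H{\left(B \right)} = \frac{2560}{27}$ ($H{\left(B \right)} = - 4 \left(\left(- \frac{5}{3}\right) \frac{128}{9}\right) = \left(-4\right) \left(- \frac{640}{27}\right) = \frac{2560}{27}$)
$\frac{39998 + H{\left(69 \right)}}{-49548 - 4117} = \frac{39998 + \frac{2560}{27}}{-49548 - 4117} = \frac{1082506}{27 \left(-53665\right)} = \frac{1082506}{27} \left(- \frac{1}{53665}\right) = - \frac{1082506}{1448955}$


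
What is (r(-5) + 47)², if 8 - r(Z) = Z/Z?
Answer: 2916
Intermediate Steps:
r(Z) = 7 (r(Z) = 8 - Z/Z = 8 - 1*1 = 8 - 1 = 7)
(r(-5) + 47)² = (7 + 47)² = 54² = 2916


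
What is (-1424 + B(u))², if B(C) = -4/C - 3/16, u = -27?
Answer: 378452584225/186624 ≈ 2.0279e+6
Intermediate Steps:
B(C) = -3/16 - 4/C (B(C) = -4/C - 3*1/16 = -4/C - 3/16 = -3/16 - 4/C)
(-1424 + B(u))² = (-1424 + (-3/16 - 4/(-27)))² = (-1424 + (-3/16 - 4*(-1/27)))² = (-1424 + (-3/16 + 4/27))² = (-1424 - 17/432)² = (-615185/432)² = 378452584225/186624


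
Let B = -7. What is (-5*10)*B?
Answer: 350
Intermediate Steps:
(-5*10)*B = -5*10*(-7) = -50*(-7) = 350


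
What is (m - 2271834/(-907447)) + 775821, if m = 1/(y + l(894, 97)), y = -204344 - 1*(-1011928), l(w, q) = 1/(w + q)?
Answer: 563437259045547456622/726244121853015 ≈ 7.7582e+5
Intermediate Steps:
l(w, q) = 1/(q + w)
y = 807584 (y = -204344 + 1011928 = 807584)
m = 991/800315745 (m = 1/(807584 + 1/(97 + 894)) = 1/(807584 + 1/991) = 1/(800315745/991) = 991/800315745 ≈ 1.2383e-6)
(m - 2271834/(-907447)) + 775821 = (991/800315745 - 2271834/(-907447)) + 775821 = (991/800315745 - 2271834*(-1)/907447) + 775821 = (991/800315745 - 1*(-2271834/907447)) + 775821 = (991/800315745 + 2271834/907447) + 775821 = 1818185419506307/726244121853015 + 775821 = 563437259045547456622/726244121853015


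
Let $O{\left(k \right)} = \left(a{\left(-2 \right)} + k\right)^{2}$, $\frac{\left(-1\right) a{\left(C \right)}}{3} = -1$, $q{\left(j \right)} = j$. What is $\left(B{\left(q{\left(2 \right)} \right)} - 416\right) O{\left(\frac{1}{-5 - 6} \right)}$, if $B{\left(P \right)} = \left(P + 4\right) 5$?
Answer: $- \frac{395264}{121} \approx -3266.6$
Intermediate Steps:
$a{\left(C \right)} = 3$ ($a{\left(C \right)} = \left(-3\right) \left(-1\right) = 3$)
$B{\left(P \right)} = 20 + 5 P$ ($B{\left(P \right)} = \left(4 + P\right) 5 = 20 + 5 P$)
$O{\left(k \right)} = \left(3 + k\right)^{2}$
$\left(B{\left(q{\left(2 \right)} \right)} - 416\right) O{\left(\frac{1}{-5 - 6} \right)} = \left(\left(20 + 5 \cdot 2\right) - 416\right) \left(3 + \frac{1}{-5 - 6}\right)^{2} = \left(\left(20 + 10\right) - 416\right) \left(3 + \frac{1}{-11}\right)^{2} = \left(30 - 416\right) \left(3 - \frac{1}{11}\right)^{2} = - 386 \left(\frac{32}{11}\right)^{2} = \left(-386\right) \frac{1024}{121} = - \frac{395264}{121}$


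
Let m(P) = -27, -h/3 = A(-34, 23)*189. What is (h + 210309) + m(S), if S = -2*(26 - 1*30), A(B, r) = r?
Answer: 197241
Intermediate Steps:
h = -13041 (h = -69*189 = -3*4347 = -13041)
S = 8 (S = -2*(26 - 30) = -2*(-4) = 8)
(h + 210309) + m(S) = (-13041 + 210309) - 27 = 197268 - 27 = 197241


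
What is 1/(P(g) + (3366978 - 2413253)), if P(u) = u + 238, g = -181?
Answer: 1/953782 ≈ 1.0485e-6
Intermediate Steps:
P(u) = 238 + u
1/(P(g) + (3366978 - 2413253)) = 1/((238 - 181) + (3366978 - 2413253)) = 1/(57 + 953725) = 1/953782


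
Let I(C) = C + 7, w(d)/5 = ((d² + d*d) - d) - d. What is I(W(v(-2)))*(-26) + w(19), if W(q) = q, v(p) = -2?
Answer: 3290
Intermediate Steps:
w(d) = -10*d + 10*d² (w(d) = 5*(((d² + d*d) - d) - d) = 5*(((d² + d²) - d) - d) = 5*((2*d² - d) - d) = 5*((-d + 2*d²) - d) = 5*(-2*d + 2*d²) = -10*d + 10*d²)
I(C) = 7 + C
I(W(v(-2)))*(-26) + w(19) = (7 - 2)*(-26) + 10*19*(-1 + 19) = 5*(-26) + 10*19*18 = -130 + 3420 = 3290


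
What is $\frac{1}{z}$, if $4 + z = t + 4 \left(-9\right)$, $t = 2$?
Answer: $- \frac{1}{38} \approx -0.026316$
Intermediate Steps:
$z = -38$ ($z = -4 + \left(2 + 4 \left(-9\right)\right) = -4 + \left(2 - 36\right) = -4 - 34 = -38$)
$\frac{1}{z} = \frac{1}{-38} = - \frac{1}{38}$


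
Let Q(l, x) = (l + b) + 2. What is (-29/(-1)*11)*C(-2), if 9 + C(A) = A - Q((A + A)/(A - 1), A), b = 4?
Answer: -17545/3 ≈ -5848.3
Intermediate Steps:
Q(l, x) = 6 + l (Q(l, x) = (l + 4) + 2 = (4 + l) + 2 = 6 + l)
C(A) = -15 + A - 2*A/(-1 + A) (C(A) = -9 + (A - (6 + (A + A)/(A - 1))) = -9 + (A - (6 + (2*A)/(-1 + A))) = -9 + (A - (6 + 2*A/(-1 + A))) = -9 + (A + (-6 - 2*A/(-1 + A))) = -9 + (-6 + A - 2*A/(-1 + A)) = -15 + A - 2*A/(-1 + A))
(-29/(-1)*11)*C(-2) = (-29/(-1)*11)*((15 + (-2)**2 - 18*(-2))/(-1 - 2)) = (-29*(-1)*11)*((15 + 4 + 36)/(-3)) = (29*11)*(-1/3*55) = 319*(-55/3) = -17545/3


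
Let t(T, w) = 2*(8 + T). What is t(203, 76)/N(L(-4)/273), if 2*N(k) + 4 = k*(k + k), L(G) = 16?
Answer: -15725619/74401 ≈ -211.36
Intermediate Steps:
t(T, w) = 16 + 2*T
N(k) = -2 + k² (N(k) = -2 + (k*(k + k))/2 = -2 + (k*(2*k))/2 = -2 + (2*k²)/2 = -2 + k²)
t(203, 76)/N(L(-4)/273) = (16 + 2*203)/(-2 + (16/273)²) = (16 + 406)/(-2 + (16*(1/273))²) = 422/(-2 + (16/273)²) = 422/(-2 + 256/74529) = 422/(-148802/74529) = 422*(-74529/148802) = -15725619/74401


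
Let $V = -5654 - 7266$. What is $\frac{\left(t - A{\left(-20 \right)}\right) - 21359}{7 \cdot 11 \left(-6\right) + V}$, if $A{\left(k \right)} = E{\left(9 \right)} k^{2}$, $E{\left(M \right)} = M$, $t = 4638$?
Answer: $\frac{20321}{13382} \approx 1.5185$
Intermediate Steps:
$V = -12920$ ($V = -5654 - 7266 = -12920$)
$A{\left(k \right)} = 9 k^{2}$
$\frac{\left(t - A{\left(-20 \right)}\right) - 21359}{7 \cdot 11 \left(-6\right) + V} = \frac{\left(4638 - 9 \left(-20\right)^{2}\right) - 21359}{7 \cdot 11 \left(-6\right) - 12920} = \frac{\left(4638 - 9 \cdot 400\right) - 21359}{77 \left(-6\right) - 12920} = \frac{\left(4638 - 3600\right) - 21359}{-462 - 12920} = \frac{\left(4638 - 3600\right) - 21359}{-13382} = \left(1038 - 21359\right) \left(- \frac{1}{13382}\right) = \left(-20321\right) \left(- \frac{1}{13382}\right) = \frac{20321}{13382}$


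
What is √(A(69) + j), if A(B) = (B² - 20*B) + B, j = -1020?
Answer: 9*√30 ≈ 49.295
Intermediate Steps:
A(B) = B² - 19*B
√(A(69) + j) = √(69*(-19 + 69) - 1020) = √(69*50 - 1020) = √(3450 - 1020) = √2430 = 9*√30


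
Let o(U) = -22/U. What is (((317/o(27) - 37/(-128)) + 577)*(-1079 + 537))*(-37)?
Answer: 2657626269/704 ≈ 3.7750e+6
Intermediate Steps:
(((317/o(27) - 37/(-128)) + 577)*(-1079 + 537))*(-37) = (((317/((-22/27)) - 37/(-128)) + 577)*(-1079 + 537))*(-37) = (((317/((-22*1/27)) - 37*(-1/128)) + 577)*(-542))*(-37) = (((317/(-22/27) + 37/128) + 577)*(-542))*(-37) = (((317*(-27/22) + 37/128) + 577)*(-542))*(-37) = (((-8559/22 + 37/128) + 577)*(-542))*(-37) = ((-547369/1408 + 577)*(-542))*(-37) = ((265047/1408)*(-542))*(-37) = -71827737/704*(-37) = 2657626269/704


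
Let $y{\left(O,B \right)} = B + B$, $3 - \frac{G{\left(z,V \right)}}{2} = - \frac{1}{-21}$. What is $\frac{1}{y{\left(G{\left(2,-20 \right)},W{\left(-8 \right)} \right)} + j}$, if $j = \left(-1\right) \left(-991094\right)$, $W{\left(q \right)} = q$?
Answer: $\frac{1}{991078} \approx 1.009 \cdot 10^{-6}$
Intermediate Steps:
$G{\left(z,V \right)} = \frac{124}{21}$ ($G{\left(z,V \right)} = 6 - 2 \left(- \frac{1}{-21}\right) = 6 - 2 \left(\left(-1\right) \left(- \frac{1}{21}\right)\right) = 6 - \frac{2}{21} = \frac{124}{21}$)
$y{\left(O,B \right)} = 2 B$
$j = 991094$
$\frac{1}{y{\left(G{\left(2,-20 \right)},W{\left(-8 \right)} \right)} + j} = \frac{1}{2 \left(-8\right) + 991094} = \frac{1}{-16 + 991094} = \frac{1}{991078}$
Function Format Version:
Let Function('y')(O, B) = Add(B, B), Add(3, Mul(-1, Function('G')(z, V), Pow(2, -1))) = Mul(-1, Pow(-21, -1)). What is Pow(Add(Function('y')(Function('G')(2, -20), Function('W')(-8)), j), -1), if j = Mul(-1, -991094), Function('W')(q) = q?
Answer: Rational(1, 991078) ≈ 1.0090e-6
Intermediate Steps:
Function('G')(z, V) = Rational(124, 21) (Function('G')(z, V) = Add(6, Mul(-2, Mul(-1, Pow(-21, -1)))) = Add(6, Mul(-2, Mul(-1, Rational(-1, 21)))) = Add(6, Mul(-2, Rational(1, 21))) = Add(6, Rational(-2, 21)) = Rational(124, 21))
Function('y')(O, B) = Mul(2, B)
j = 991094
Pow(Add(Function('y')(Function('G')(2, -20), Function('W')(-8)), j), -1) = Pow(Add(Mul(2, -8), 991094), -1) = Pow(Add(-16, 991094), -1) = Pow(991078, -1) = Rational(1, 991078)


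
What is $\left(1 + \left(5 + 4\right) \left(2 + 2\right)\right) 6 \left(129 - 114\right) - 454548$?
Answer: $-451218$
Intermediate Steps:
$\left(1 + \left(5 + 4\right) \left(2 + 2\right)\right) 6 \left(129 - 114\right) - 454548 = \left(1 + 9 \cdot 4\right) 6 \cdot 15 - 454548 = \left(1 + 36\right) 6 \cdot 15 - 454548 = 37 \cdot 6 \cdot 15 - 454548 = 222 \cdot 15 - 454548 = 3330 - 454548 = -451218$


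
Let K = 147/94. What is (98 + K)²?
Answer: 87590881/8836 ≈ 9913.0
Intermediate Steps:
K = 147/94 (K = 147*(1/94) = 147/94 ≈ 1.5638)
(98 + K)² = (98 + 147/94)² = (9359/94)² = 87590881/8836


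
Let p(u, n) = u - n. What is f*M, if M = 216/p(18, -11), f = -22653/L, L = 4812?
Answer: -407754/11629 ≈ -35.064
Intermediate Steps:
f = -7551/1604 (f = -22653/4812 = -22653*1/4812 = -7551/1604 ≈ -4.7076)
M = 216/29 (M = 216/(18 - 1*(-11)) = 216/(18 + 11) = 216/29 ≈ 7.4483)
f*M = -7551/1604*216/29 = -407754/11629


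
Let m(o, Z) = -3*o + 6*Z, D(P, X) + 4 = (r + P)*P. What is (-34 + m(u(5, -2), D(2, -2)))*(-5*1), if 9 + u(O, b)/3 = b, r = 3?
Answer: -505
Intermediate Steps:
D(P, X) = -4 + P*(3 + P) (D(P, X) = -4 + (3 + P)*P = -4 + P*(3 + P))
u(O, b) = -27 + 3*b
(-34 + m(u(5, -2), D(2, -2)))*(-5*1) = (-34 + (-3*(-27 + 3*(-2)) + 6*(-4 + 2² + 3*2)))*(-5*1) = (-34 + (-3*(-27 - 6) + 6*(-4 + 4 + 6)))*(-5) = (-34 + (-3*(-33) + 6*6))*(-5) = (-34 + (99 + 36))*(-5) = (-34 + 135)*(-5) = 101*(-5) = -505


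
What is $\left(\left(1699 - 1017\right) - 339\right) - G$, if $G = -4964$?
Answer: $5307$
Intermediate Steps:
$\left(\left(1699 - 1017\right) - 339\right) - G = \left(\left(1699 - 1017\right) - 339\right) - -4964 = \left(682 - 339\right) + 4964 = 343 + 4964 = 5307$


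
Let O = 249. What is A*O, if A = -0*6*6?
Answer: 0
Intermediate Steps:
A = 0 (A = -1*0*6 = 0*6 = 0)
A*O = 0*249 = 0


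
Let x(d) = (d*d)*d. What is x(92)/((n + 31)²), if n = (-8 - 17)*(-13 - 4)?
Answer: 12167/3249 ≈ 3.7448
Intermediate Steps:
x(d) = d³ (x(d) = d²*d = d³)
n = 425 (n = -25*(-17) = 425)
x(92)/((n + 31)²) = 92³/((425 + 31)²) = 778688/(456²) = 778688/207936 = 778688*(1/207936) = 12167/3249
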